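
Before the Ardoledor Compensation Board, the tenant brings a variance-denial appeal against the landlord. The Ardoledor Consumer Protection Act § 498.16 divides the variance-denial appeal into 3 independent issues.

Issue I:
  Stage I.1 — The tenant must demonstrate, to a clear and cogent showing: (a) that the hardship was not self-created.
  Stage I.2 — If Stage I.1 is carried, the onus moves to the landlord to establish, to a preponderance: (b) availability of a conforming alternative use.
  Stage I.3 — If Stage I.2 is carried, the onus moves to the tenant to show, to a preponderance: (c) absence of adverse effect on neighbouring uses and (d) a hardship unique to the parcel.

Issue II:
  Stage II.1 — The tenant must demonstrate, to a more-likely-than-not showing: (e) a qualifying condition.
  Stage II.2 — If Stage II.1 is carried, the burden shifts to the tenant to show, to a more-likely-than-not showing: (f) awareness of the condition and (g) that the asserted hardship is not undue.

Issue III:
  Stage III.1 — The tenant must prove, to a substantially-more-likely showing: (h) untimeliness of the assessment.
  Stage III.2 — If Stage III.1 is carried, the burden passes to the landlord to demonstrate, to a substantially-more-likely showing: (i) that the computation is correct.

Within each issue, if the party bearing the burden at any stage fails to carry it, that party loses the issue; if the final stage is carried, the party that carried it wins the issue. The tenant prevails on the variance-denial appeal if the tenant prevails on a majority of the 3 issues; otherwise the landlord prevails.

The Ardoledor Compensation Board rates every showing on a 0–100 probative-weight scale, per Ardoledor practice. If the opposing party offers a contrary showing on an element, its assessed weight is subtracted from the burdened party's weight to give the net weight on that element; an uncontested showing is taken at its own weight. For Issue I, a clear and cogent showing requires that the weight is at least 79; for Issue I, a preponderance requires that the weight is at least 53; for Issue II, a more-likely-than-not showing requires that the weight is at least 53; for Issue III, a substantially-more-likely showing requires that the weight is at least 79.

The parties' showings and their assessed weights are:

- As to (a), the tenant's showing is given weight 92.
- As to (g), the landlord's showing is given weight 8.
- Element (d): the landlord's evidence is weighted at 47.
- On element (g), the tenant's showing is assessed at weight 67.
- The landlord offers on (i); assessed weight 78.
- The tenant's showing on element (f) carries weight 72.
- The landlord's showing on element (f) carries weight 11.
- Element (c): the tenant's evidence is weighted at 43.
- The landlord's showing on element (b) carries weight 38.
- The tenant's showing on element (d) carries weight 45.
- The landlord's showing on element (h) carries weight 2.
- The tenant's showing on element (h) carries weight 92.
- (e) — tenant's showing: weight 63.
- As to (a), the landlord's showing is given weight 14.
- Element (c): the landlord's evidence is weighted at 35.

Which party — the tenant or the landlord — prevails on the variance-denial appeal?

tenant

— Issue I —
Stage I.1 — burden on tenant; standard: a clear and cogent showing (weight is at least 79).
    (a): 92 − 14 = 78 < 79 [not met]
  Stage I.1 not carried; the tenant fails its burden.
The landlord prevails on this issue.
— Issue II —
At Stage II.1 the tenant must meet a more-likely-than-not showing (weight is at least 53): on (e) the weight is 63, which does reach 53, so (e) meets the standard.
  Stage II.1 carried; the burden remains with the tenant.
At Stage II.2 the tenant must meet a more-likely-than-not showing (weight is at least 53): on (f) the weight is 72 less the opposing 11 gives net 61, ≥ 53, so (f) meets the standard; on (g) the weight is 67 less the opposing 8 gives net 59, ≥ 53, so (g) meets the standard.
  Stage II.2 carried; the final stage is satisfied.
All stages carried — the tenant prevails on this issue.
— Issue III —
At Stage III.1 the tenant must meet a substantially-more-likely showing (weight is at least 79): on (h) the weight is 92 less the opposing 2 gives net 90, ≥ 79, so (h) meets the standard.
  The tenant carries Stage III.1; the landlord now bears the burden.
At Stage III.2 the landlord must meet a substantially-more-likely showing (weight is at least 79): on (i) the weight is 78, < 79, so (i) does not meet the standard.
  Not every element is met, so the landlord fails to carry Stage III.2.
The analysis ends at Stage III.2; the tenant prevails on this issue.
Per-issue: Issue I → landlord; Issue II → tenant; Issue III → tenant. The tenant must prevail on a majority of issues; overall, the tenant prevails.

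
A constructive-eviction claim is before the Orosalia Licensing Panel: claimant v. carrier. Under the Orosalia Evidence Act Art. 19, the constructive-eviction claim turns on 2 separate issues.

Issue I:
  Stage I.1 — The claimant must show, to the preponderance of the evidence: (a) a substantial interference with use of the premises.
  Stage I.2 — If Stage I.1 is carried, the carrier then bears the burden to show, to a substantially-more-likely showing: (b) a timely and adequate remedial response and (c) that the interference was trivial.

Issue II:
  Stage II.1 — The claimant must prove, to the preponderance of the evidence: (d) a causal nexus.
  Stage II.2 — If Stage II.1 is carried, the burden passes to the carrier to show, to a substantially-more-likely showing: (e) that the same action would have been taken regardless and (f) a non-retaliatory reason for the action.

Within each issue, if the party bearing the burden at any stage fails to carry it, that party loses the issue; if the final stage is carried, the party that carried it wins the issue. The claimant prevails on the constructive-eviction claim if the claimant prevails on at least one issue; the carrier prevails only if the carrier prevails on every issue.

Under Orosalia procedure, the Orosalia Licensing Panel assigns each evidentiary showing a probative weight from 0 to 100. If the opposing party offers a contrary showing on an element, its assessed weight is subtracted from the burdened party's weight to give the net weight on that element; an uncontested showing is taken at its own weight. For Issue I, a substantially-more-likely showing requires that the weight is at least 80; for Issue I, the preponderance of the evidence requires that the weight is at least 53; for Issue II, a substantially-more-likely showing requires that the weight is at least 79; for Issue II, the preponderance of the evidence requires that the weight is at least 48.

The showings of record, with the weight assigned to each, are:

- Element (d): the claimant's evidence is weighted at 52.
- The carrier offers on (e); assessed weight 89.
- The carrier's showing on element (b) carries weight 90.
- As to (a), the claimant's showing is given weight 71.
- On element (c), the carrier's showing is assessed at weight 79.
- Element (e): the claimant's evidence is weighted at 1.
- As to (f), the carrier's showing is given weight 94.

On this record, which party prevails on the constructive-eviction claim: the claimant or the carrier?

claimant

— Issue I —
Stage I.1 — burden on claimant; standard: the preponderance of the evidence (weight is at least 53).
    (a): 71 ≥ 53 [met]
  Stage I.1 carried; the burden shifts to the carrier.
Stage I.2 — burden on carrier; standard: a substantially-more-likely showing (weight is at least 80).
    (b): 90 ≥ 80 [met]
    (c): 79 < 80 [not met]
  Not every element is met, so the carrier fails to carry Stage I.2.
So the claimant prevails on this issue.
— Issue II —
Stage II.1 — burden on claimant; standard: the preponderance of the evidence (weight is at least 48).
    (d): 52 ≥ 48 [met]
  All elements met. The burden passes to the carrier.
Stage II.2 — burden on carrier; standard: a substantially-more-likely showing (weight is at least 79).
    (e): 89 − 1 = 88 ≥ 79 [met]
    (f): 94 ≥ 79 [met]
  Stage II.2 carried; the final stage is satisfied.
All stages carried — the carrier prevails on this issue.
Per-issue: Issue I → claimant; Issue II → carrier. The claimant must prevail on at least one issue; overall, the claimant prevails.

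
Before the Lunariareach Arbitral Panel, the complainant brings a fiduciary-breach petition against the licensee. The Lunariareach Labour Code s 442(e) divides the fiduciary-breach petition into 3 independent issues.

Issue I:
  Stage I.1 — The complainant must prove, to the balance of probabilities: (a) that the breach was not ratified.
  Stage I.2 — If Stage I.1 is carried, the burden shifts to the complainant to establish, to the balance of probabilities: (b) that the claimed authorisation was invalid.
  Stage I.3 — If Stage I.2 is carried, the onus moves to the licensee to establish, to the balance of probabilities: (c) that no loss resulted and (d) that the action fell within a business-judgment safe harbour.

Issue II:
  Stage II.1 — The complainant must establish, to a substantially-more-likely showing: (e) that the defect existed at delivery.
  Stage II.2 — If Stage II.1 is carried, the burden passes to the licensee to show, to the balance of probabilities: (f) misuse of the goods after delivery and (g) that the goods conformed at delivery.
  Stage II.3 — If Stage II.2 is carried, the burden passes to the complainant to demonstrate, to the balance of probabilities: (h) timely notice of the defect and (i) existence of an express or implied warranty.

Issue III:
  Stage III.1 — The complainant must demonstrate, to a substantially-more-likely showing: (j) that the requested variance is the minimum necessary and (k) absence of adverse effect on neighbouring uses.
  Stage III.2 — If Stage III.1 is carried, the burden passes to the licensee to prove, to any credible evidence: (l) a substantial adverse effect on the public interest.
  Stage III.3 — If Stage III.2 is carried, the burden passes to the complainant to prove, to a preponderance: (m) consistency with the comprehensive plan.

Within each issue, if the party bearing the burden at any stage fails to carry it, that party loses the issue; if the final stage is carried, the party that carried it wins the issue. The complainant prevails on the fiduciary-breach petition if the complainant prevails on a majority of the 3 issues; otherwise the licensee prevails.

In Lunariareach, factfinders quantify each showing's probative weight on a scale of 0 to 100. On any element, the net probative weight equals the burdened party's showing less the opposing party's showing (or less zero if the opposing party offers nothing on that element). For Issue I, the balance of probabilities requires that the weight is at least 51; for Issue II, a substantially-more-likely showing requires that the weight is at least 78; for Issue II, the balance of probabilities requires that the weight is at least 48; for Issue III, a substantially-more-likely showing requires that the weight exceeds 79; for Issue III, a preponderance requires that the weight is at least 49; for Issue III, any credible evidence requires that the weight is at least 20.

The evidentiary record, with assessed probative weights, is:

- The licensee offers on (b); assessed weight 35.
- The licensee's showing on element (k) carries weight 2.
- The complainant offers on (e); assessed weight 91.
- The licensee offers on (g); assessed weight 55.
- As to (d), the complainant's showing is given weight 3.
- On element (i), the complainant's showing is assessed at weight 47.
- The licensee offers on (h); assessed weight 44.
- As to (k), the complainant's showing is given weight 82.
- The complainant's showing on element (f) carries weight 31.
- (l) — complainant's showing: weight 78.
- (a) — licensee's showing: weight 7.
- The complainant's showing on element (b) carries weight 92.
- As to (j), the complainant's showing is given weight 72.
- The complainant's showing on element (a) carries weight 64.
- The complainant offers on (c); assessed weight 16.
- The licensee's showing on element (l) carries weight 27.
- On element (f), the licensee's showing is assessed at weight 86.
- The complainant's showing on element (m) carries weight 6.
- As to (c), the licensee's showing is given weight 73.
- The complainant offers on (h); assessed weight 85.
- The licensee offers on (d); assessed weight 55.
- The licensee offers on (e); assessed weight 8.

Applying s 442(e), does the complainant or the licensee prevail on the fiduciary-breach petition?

licensee

— Issue I —
Stage I.1 (complainant, the balance of probabilities, weight is at least 51): (a) net 64−7=57 ≥ 51 — meets.
  Stage I.1 carried; the burden remains with the complainant.
Stage I.2 (complainant, the balance of probabilities, weight is at least 51): (b) net 92−35=57 ≥ 51 — meets.
  Stage I.2 is satisfied; the onus moves to the licensee.
Stage I.3 (licensee, the balance of probabilities, weight is at least 51): (c) net 73−16=57 ≥ 51 — meets; (d) net 55−3=52 ≥ 51 — meets.
  Stage I.3 carried; the final stage is satisfied.
Every stage carried; the licensee prevails on this issue.
— Issue II —
At Stage II.1 the complainant must meet a substantially-more-likely showing (weight is at least 78): on (e) the weight is 91 less the opposing 8 gives net 83, ≥ 78, so (e) meets the standard.
  Stage II.1 carried; the burden shifts to the licensee.
At Stage II.2 the licensee must meet the balance of probabilities (weight is at least 48): on (f) the weight is 86 less the opposing 31 gives net 55, which does reach 48, so (f) meets the standard; on (g) the weight is 55, ≥ 48, so (g) meets the standard.
  Stage II.2 carried; the burden shifts to the complainant.
At Stage II.3 the complainant must meet the balance of probabilities (weight is at least 48): on (h) the weight is 85 less the opposing 44 gives net 41, which does not reach 48, so (h) does not meet the standard; on (i) the weight is 47, < 48, so (i) does not meet the standard.
  The complainant does not carry Stage II.3.
So the licensee prevails on this issue.
— Issue III —
Stage III.1 (complainant, a substantially-more-likely showing, weight exceeds 79): (j) 72 ≤ 79 — fails; (k) net 82−2=80 > 79 — meets.
  The complainant does not carry Stage III.1.
The analysis ends at Stage III.1; the licensee prevails on this issue.
Per-issue: Issue I → licensee; Issue II → licensee; Issue III → licensee. The complainant must prevail on a majority of issues; overall, the licensee prevails.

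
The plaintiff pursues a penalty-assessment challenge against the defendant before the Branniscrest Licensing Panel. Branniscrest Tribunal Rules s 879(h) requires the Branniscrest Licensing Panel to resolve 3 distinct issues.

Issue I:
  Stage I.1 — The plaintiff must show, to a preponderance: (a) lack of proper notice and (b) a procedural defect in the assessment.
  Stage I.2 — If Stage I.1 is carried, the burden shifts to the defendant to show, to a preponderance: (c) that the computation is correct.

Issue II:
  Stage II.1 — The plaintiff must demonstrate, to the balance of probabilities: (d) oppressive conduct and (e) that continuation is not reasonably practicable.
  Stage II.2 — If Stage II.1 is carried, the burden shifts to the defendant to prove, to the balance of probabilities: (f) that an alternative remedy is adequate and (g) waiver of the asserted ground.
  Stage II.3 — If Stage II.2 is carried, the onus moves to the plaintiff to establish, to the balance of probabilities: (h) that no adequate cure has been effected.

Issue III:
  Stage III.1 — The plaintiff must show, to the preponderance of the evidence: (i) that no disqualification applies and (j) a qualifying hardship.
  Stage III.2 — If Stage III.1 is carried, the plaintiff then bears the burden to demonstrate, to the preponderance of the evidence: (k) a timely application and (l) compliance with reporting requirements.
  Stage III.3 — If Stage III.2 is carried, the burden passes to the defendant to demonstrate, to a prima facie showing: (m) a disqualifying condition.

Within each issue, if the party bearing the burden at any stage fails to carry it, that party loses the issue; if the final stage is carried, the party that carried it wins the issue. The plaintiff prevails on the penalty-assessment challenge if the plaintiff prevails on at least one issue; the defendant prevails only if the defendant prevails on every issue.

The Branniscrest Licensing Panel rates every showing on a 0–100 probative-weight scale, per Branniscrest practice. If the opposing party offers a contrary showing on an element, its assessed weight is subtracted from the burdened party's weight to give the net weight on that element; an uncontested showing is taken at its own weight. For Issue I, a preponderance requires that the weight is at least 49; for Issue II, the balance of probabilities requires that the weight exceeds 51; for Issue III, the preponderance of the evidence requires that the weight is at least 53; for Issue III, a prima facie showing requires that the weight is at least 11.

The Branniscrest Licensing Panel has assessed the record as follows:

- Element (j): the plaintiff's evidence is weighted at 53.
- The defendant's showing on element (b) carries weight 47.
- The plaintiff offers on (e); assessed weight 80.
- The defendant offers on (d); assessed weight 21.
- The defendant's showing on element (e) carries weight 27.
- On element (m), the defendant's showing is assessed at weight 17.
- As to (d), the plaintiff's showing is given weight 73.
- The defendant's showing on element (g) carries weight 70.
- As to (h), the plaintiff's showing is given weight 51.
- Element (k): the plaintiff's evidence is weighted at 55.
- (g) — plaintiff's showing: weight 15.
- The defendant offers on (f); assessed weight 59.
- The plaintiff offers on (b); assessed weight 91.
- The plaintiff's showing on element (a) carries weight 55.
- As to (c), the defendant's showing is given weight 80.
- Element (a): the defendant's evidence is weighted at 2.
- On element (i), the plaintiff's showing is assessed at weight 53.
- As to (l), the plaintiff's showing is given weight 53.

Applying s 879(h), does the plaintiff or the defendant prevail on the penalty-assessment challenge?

defendant

— Issue I —
At Stage I.1 the plaintiff must meet a preponderance (weight is at least 49): on (a) the weight is 55 less the opposing 2 gives net 53, ≥ 49, so (a) meets the standard; on (b) the weight is 91 less the opposing 47 gives net 44, which does not reach 49, so (b) does not meet the standard.
  Stage I.1 not carried; the plaintiff fails its burden.
The analysis ends at Stage I.1; the defendant prevails on this issue.
— Issue II —
At Stage II.1 the plaintiff must meet the balance of probabilities (weight exceeds 51): on (d) the weight is 73 less the opposing 21 gives net 52, which does exceed 51, so (d) meets the standard; on (e) the weight is 80 less the opposing 27 gives net 53, > 51, so (e) meets the standard.
  The plaintiff carries Stage II.1; the defendant now bears the burden.
At Stage II.2 the defendant must meet the balance of probabilities (weight exceeds 51): on (f) the weight is 59, which does exceed 51, so (f) meets the standard; on (g) the weight is 70 less the opposing 15 gives net 55, which does exceed 51, so (g) meets the standard.
  The defendant carries Stage II.2; the plaintiff now bears the burden.
At Stage II.3 the plaintiff must meet the balance of probabilities (weight exceeds 51): on (h) the weight is 51, ≤ 51, so (h) does not meet the standard.
  The plaintiff does not carry Stage II.3.
So the defendant prevails on this issue.
— Issue III —
Stage III.1 (plaintiff, the preponderance of the evidence, weight is at least 53): (i) 53 ≥ 53 — meets; (j) 53 ≥ 53 — meets.
  All elements met. The plaintiff retains the burden for Stage III.2.
Stage III.2 (plaintiff, the preponderance of the evidence, weight is at least 53): (k) 55 ≥ 53 — meets; (l) 53 ≥ 53 — meets.
  Stage III.2 carried; the burden shifts to the defendant.
Stage III.3 (defendant, a prima facie showing, weight is at least 11): (m) 17 ≥ 11 — meets.
  All elements met at the final stage.
All stages carried — the defendant prevails on this issue.
Per-issue: Issue I → defendant; Issue II → defendant; Issue III → defendant. The plaintiff must prevail on at least one issue; overall, the defendant prevails.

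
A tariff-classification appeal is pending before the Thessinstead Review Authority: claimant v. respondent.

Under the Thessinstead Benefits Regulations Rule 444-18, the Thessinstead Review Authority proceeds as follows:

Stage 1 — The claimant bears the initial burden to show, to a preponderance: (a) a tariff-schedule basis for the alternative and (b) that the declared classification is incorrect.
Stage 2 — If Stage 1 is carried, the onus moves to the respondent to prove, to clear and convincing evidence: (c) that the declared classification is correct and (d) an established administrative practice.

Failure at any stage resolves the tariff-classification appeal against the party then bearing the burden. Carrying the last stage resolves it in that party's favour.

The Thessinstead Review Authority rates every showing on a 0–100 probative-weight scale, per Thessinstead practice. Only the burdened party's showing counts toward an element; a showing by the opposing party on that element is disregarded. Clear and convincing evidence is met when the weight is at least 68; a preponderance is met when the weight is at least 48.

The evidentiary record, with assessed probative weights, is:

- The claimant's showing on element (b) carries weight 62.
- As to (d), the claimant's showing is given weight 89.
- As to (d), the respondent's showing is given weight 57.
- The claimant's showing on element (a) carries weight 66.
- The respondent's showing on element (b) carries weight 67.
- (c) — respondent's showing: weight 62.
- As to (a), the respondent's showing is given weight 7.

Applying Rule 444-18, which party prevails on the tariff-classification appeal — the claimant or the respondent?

claimant

Stage 1 — burden on claimant; standard: a preponderance (weight is at least 48).
    (a): 66 (respondent's 7 disregarded) ≥ 48 [met]
    (b): 62 (respondent's 67 disregarded) ≥ 48 [met]
  Stage 1 is satisfied; the onus moves to the respondent.
Stage 2 — burden on respondent; standard: clear and convincing evidence (weight is at least 68).
    (c): 62 < 68 [not met]
    (d): 57 (claimant's 89 disregarded) < 68 [not met]
  Stage 2 not carried; the respondent fails its burden.
So the claimant prevails.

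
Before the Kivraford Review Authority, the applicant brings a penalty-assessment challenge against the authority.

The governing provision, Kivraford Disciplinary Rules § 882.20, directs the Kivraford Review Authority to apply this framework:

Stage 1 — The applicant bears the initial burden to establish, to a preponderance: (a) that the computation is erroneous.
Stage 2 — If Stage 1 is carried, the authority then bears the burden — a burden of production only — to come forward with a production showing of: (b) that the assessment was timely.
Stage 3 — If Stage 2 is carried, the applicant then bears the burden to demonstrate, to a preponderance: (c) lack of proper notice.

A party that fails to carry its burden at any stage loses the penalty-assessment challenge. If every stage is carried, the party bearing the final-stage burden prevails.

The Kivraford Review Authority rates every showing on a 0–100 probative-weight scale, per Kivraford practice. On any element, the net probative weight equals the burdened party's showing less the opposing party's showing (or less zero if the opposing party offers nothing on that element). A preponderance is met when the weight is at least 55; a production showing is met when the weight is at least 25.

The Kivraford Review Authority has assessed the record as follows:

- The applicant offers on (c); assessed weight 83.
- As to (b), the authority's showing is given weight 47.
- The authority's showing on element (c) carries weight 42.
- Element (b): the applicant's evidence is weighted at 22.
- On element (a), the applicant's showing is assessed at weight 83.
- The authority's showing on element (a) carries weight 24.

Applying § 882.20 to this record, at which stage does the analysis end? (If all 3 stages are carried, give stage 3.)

stage 3

Stage 1 (applicant, a preponderance, weight is at least 55): (a) net 83−24=59 ≥ 55 — meets.
  All elements met. The burden passes to the authority.
Stage 2 (authority, a production showing, weight is at least 25): (b) net 47−22=25 ≥ 25 — meets.
  All elements met. The burden passes to the applicant.
Stage 3 (applicant, a preponderance, weight is at least 55): (c) net 83−42=41 < 55 — fails.
  The applicant does not carry Stage 3.
So the authority prevails.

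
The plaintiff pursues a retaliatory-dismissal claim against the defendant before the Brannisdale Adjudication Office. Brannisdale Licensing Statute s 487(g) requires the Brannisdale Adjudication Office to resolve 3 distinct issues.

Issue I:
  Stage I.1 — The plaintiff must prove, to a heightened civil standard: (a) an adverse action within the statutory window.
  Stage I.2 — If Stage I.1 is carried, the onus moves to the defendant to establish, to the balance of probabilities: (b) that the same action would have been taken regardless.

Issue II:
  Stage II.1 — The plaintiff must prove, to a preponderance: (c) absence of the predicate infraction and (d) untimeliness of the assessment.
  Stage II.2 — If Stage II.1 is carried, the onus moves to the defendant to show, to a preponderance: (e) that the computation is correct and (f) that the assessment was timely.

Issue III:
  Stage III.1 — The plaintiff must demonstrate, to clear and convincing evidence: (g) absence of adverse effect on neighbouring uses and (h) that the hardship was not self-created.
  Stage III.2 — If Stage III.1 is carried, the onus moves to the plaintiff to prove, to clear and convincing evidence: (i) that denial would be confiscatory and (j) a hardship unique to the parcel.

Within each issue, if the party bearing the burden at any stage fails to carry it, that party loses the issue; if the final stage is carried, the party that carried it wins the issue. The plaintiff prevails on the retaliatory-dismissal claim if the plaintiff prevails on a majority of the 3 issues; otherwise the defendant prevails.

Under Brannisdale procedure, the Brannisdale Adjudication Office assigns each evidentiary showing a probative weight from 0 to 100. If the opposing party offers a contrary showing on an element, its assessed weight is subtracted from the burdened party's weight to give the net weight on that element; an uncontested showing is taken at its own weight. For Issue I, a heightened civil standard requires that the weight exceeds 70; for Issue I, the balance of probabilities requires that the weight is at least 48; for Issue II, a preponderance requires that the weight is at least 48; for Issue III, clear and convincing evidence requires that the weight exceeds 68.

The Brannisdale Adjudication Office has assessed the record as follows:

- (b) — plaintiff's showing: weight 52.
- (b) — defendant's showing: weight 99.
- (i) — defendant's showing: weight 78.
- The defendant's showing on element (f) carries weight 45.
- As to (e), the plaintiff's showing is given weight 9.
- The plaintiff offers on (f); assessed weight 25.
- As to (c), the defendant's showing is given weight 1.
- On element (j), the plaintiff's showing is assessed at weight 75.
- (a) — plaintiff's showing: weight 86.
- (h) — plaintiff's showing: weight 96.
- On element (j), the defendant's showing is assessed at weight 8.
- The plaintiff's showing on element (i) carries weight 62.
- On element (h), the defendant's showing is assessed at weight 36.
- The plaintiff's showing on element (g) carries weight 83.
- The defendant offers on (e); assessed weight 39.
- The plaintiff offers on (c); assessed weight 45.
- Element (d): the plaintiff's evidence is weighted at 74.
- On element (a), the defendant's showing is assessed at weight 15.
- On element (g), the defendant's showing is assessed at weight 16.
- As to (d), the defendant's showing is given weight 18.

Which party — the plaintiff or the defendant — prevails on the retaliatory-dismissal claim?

defendant

— Issue I —
At Stage I.1 the plaintiff must meet a heightened civil standard (weight exceeds 70): on (a) the weight is 86 less the opposing 15 gives net 71, which does exceed 70, so (a) meets the standard.
  The plaintiff carries Stage I.1; the defendant now bears the burden.
At Stage I.2 the defendant must meet the balance of probabilities (weight is at least 48): on (b) the weight is 99 less the opposing 52 gives net 47, which does not reach 48, so (b) does not meet the standard.
  Stage I.2 not carried; the defendant fails its burden.
So the plaintiff prevails on this issue.
— Issue II —
At Stage II.1 the plaintiff must meet a preponderance (weight is at least 48): on (c) the weight is 45 less the opposing 1 gives net 44, which does not reach 48, so (c) does not meet the standard; on (d) the weight is 74 less the opposing 18 gives net 56, which does reach 48, so (d) meets the standard.
  Not every element is met, so the plaintiff fails to carry Stage II.1.
The defendant prevails on this issue.
— Issue III —
Stage III.1 (plaintiff, clear and convincing evidence, weight exceeds 68): (g) net 83−16=67 ≤ 68 — fails; (h) net 96−36=60 ≤ 68 — fails.
  The plaintiff does not carry Stage III.1.
So the defendant prevails on this issue.
Per-issue: Issue I → plaintiff; Issue II → defendant; Issue III → defendant. The plaintiff must prevail on a majority of issues; overall, the defendant prevails.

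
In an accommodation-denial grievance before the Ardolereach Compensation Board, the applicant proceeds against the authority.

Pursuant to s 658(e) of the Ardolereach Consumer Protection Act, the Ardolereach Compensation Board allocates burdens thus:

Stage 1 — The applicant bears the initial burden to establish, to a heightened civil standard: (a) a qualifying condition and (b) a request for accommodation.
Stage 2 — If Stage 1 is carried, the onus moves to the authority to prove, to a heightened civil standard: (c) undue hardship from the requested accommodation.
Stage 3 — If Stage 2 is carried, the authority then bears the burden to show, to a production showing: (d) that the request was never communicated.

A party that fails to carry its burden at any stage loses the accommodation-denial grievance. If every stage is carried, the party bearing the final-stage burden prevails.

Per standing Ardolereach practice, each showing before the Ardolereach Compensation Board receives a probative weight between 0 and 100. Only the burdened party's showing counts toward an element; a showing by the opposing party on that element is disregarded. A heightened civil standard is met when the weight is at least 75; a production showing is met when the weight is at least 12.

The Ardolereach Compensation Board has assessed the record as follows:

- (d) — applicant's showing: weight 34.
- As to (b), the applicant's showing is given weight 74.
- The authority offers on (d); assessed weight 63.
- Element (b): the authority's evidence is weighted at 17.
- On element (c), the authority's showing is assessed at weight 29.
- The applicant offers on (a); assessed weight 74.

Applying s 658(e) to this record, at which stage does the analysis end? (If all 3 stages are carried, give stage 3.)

stage 1

Stage 1 (applicant, a heightened civil standard, weight is at least 75): (a) 74 < 75 — fails; (b) 74 (authority's 17 disregarded) < 75 — fails.
  Not every element is met, so the applicant fails to carry Stage 1.
So the authority prevails.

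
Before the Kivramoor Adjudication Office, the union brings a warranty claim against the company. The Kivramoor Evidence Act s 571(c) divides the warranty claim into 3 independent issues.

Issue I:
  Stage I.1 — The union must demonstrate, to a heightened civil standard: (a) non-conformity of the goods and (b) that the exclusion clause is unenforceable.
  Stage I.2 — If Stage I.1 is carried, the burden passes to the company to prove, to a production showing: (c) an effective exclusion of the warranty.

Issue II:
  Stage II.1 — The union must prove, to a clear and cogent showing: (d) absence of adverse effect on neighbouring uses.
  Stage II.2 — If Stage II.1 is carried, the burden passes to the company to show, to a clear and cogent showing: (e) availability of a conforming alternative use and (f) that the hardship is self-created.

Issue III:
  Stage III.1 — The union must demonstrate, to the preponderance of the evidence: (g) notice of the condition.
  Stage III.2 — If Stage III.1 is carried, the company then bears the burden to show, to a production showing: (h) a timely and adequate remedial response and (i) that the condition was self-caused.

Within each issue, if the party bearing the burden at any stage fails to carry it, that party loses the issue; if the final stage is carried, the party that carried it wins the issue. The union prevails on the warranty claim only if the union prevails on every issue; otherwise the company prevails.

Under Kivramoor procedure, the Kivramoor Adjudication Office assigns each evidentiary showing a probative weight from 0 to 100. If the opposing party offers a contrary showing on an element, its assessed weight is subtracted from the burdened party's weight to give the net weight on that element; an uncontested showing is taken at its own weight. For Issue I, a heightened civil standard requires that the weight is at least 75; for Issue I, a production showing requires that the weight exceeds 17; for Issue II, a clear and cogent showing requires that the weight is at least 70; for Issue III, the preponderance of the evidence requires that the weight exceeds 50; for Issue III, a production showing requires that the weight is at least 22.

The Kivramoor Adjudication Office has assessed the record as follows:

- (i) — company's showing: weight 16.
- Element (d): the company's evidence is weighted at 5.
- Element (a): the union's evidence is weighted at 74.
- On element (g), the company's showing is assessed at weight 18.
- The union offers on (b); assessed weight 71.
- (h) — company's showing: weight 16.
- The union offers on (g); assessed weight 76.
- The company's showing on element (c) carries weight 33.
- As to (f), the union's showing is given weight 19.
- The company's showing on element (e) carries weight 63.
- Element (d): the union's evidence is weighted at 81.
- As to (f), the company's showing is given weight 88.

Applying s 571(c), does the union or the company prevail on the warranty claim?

company

— Issue I —
Stage I.1 — burden on union; standard: a heightened civil standard (weight is at least 75).
    (a): 74 < 75 [not met]
    (b): 71 < 75 [not met]
  Not every element is met, so the union fails to carry Stage I.1.
The company prevails on this issue.
— Issue II —
Stage II.1 (union, a clear and cogent showing, weight is at least 70): (d) net 81−5=76 ≥ 70 — meets.
  Stage II.1 is satisfied; the onus moves to the company.
Stage II.2 (company, a clear and cogent showing, weight is at least 70): (e) 63 < 70 — fails; (f) net 88−19=69 < 70 — fails.
  The company does not carry Stage II.2.
The analysis ends at Stage II.2; the union prevails on this issue.
— Issue III —
Stage III.1 — burden on union; standard: the preponderance of the evidence (weight exceeds 50).
    (g): 76 − 18 = 58 > 50 [met]
  Stage III.1 carried; the burden shifts to the company.
Stage III.2 — burden on company; standard: a production showing (weight is at least 22).
    (h): 16 < 22 [not met]
    (i): 16 < 22 [not met]
  Not every element is met, so the company fails to carry Stage III.2.
The union prevails on this issue.
Per-issue: Issue I → company; Issue II → union; Issue III → union. The union must prevail on every issue; overall, the company prevails.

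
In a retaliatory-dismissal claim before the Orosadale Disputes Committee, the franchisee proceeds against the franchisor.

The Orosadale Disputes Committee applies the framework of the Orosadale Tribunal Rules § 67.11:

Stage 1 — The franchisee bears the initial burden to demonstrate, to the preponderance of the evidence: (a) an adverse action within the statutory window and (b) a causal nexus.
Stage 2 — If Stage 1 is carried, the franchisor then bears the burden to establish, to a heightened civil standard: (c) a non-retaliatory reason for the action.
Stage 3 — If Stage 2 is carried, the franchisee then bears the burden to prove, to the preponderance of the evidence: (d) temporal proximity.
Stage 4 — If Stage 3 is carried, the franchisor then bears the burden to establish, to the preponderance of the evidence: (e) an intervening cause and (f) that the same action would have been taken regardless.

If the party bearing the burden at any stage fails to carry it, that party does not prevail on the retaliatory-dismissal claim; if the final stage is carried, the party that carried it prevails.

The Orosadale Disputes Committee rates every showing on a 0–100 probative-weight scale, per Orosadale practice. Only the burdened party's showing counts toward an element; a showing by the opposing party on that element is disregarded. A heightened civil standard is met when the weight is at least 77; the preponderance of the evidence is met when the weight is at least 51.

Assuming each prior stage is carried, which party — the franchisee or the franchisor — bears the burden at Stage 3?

Stage 3's rule assigns the burden to the franchisee (to the preponderance of the evidence).

franchisee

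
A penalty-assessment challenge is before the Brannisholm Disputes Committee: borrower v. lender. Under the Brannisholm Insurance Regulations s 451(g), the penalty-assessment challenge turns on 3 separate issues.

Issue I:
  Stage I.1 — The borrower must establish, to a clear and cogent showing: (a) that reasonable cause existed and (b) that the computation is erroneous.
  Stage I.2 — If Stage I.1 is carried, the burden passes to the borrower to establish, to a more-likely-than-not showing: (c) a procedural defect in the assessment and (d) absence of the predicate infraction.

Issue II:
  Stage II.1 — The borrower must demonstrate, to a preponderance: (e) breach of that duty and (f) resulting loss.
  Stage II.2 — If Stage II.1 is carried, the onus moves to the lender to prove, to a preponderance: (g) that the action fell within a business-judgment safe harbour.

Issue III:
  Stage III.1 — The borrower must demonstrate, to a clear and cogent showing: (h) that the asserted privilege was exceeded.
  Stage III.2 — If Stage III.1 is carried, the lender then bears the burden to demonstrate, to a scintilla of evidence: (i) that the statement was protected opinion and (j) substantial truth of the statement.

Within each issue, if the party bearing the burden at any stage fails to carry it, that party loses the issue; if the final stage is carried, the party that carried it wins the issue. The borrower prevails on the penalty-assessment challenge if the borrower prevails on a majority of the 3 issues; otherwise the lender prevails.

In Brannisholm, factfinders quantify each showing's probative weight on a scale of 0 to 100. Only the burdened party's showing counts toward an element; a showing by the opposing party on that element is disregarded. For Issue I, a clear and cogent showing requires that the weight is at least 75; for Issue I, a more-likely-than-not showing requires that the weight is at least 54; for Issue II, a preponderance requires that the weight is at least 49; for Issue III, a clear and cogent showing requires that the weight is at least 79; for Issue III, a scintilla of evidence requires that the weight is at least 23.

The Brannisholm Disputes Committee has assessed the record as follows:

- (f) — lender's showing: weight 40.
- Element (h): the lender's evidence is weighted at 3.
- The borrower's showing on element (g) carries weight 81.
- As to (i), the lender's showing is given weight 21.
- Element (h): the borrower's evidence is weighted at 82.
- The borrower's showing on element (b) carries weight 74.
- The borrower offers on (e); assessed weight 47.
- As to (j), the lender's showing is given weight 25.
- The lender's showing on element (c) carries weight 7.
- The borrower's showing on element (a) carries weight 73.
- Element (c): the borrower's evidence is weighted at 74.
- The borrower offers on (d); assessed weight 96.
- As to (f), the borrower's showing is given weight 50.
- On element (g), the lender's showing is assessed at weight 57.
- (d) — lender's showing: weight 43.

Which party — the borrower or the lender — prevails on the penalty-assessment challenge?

— Issue I —
Stage I.1 (borrower, a clear and cogent showing, weight is at least 75): (a) 73 < 75 — fails; (b) 74 < 75 — fails.
  Stage I.1 not carried; the borrower fails its burden.
So the lender prevails on this issue.
— Issue II —
At Stage II.1 the borrower must meet a preponderance (weight is at least 49): on (e) the weight is 47, < 49, so (e) does not meet the standard; on (f) the weight is 50 (the lender's 40 is given no effect), which does reach 49, so (f) meets the standard.
  Stage II.1 not carried; the borrower fails its burden.
The analysis ends at Stage II.1; the lender prevails on this issue.
— Issue III —
Stage III.1 — burden on borrower; standard: a clear and cogent showing (weight is at least 79).
    (h): 82 (lender's 3 disregarded) ≥ 79 [met]
  All elements met. The burden passes to the lender.
Stage III.2 — burden on lender; standard: a scintilla of evidence (weight is at least 23).
    (i): 21 < 23 [not met]
    (j): 25 ≥ 23 [met]
  Not every element is met, so the lender fails to carry Stage III.2.
The borrower prevails on this issue.
Per-issue: Issue I → lender; Issue II → lender; Issue III → borrower. The borrower must prevail on a majority of issues; overall, the lender prevails.

lender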